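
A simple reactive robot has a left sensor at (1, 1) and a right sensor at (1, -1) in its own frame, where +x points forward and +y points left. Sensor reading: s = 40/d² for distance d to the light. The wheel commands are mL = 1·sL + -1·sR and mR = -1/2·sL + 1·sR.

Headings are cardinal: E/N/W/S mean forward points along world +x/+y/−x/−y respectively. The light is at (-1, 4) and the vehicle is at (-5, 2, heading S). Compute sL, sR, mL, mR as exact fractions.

20/9 20/17 160/153 10/153

left sensor world pos  = (-4, 1); dL² = 18
right sensor world pos = (-6, 1); dR² = 34
sL = 40/18 = 20/9
sR = 40/34 = 20/17
mL = 1·sL + -1·sR = 160/153
mR = -1/2·sL + 1·sR = 10/153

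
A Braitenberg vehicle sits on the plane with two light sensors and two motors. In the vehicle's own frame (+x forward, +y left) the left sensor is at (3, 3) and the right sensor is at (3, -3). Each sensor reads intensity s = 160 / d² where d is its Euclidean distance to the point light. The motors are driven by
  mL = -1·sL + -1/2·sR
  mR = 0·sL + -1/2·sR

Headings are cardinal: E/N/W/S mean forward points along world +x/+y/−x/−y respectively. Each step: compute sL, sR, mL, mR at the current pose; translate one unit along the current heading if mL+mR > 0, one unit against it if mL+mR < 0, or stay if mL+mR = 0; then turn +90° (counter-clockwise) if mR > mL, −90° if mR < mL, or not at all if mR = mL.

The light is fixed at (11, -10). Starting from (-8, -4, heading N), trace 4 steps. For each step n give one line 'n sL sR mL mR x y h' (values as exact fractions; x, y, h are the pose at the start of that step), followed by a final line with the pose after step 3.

0 32/113 160/337 -19824/38081 -80/337 -8 -4 N
1 20/61 40/137 -3960/8357 -20/137 -8 -5 W
2 160/229 32/89 -17904/20381 -16/89 -7 -5 S
3 80/153 80/117 -1720/1989 -40/117 -7 -4 E
final -8 -4 N

n=0: pose=(-8,-4,N); sL=32/113, sR=160/337; mL=-19824/38081, mR=-80/337; mL+mR=-28864/38081 → advance -1; mR−mL=32/113 → turn +1·90°
n=1: pose=(-8,-5,W); sL=20/61, sR=40/137; mL=-3960/8357, mR=-20/137; mL+mR=-5180/8357 → advance -1; mR−mL=20/61 → turn +1·90°
n=2: pose=(-7,-5,S); sL=160/229, sR=32/89; mL=-17904/20381, mR=-16/89; mL+mR=-21568/20381 → advance -1; mR−mL=160/229 → turn +1·90°
n=3: pose=(-7,-4,E); sL=80/153, sR=80/117; mL=-1720/1989, mR=-40/117; mL+mR=-800/663 → advance -1; mR−mL=80/153 → turn +1·90°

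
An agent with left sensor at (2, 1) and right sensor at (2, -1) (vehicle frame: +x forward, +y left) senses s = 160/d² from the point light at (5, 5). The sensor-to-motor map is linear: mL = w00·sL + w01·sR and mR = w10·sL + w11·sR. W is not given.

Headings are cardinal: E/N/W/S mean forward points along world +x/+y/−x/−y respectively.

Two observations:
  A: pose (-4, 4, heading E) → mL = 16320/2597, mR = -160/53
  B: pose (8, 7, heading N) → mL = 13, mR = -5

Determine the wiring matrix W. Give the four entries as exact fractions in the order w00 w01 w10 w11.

1 1 0 -1

obs A: pose=(-4,4,E) → sL=160/49, sR=160/53, mL=16320/2597, mR=-160/53
obs B: pose=(8,7,N) → sL=8, sR=5, mL=13, mR=-5
sensor matrix S = [[160/49, 160/53], [8, 5]]; det S = -20320/2597
solve [mL_A; mL_B] = S·[w00; w01] and [mR_A; mR_B] = S·[w10; w11]:
  w00 = 1, w01 = 1, w10 = 0, w11 = -1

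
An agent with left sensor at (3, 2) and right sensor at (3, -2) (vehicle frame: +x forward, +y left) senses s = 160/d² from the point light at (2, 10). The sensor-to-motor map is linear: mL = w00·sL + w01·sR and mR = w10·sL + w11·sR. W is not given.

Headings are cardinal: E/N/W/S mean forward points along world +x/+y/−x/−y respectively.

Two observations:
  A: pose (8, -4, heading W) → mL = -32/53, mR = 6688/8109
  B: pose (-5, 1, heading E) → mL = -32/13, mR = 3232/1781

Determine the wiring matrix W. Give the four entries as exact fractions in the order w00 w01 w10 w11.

-1 0 1/2 1/2

obs A: pose=(8,-4,W) → sL=32/53, sR=160/153, mL=-32/53, mR=6688/8109
obs B: pose=(-5,1,E) → sL=32/13, sR=160/137, mL=-32/13, mR=3232/1781
sensor matrix S = [[32/53, 160/153], [32/13, 160/137]]; det S = -26992640/14442129
solve [mL_A; mL_B] = S·[w00; w01] and [mR_A; mR_B] = S·[w10; w11]:
  w00 = -1, w01 = 0, w10 = 1/2, w11 = 1/2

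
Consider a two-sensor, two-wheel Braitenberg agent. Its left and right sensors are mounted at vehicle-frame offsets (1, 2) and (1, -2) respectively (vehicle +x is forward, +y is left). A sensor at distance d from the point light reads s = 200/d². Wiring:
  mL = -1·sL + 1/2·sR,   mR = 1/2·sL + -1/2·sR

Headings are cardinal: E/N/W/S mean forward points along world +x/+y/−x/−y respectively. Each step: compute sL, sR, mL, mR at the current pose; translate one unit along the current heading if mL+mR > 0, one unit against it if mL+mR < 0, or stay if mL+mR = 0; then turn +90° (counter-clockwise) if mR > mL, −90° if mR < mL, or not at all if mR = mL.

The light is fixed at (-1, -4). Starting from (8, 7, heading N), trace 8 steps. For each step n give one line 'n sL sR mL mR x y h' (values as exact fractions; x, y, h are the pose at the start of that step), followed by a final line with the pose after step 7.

0 200/193 40/53 -6740/10229 1440/10229 8 7 N
1 25/16 25/26 -225/208 125/416 8 6 W
2 8/9 40/29 -52/261 -64/261 9 6 S
3 100/81 4/5 -338/405 88/405 9 7 W
4 200/269 200/181 -9300/48689 -8800/48689 10 7 S
5 10/17 50/61 -185/1037 -120/1037 10 8 E
6 200/233 200/313 -39300/72929 8000/72929 9 8 N
7 100/81 4/5 -338/405 88/405 9 7 W
final 10 7 S

n=0: pose=(8,7,N); sL=200/193, sR=40/53; mL=-6740/10229, mR=1440/10229; mL+mR=-100/193 → advance -1; mR−mL=8180/10229 → turn +1·90°
n=1: pose=(8,6,W); sL=25/16, sR=25/26; mL=-225/208, mR=125/416; mL+mR=-25/32 → advance -1; mR−mL=575/416 → turn +1·90°
n=2: pose=(9,6,S); sL=8/9, sR=40/29; mL=-52/261, mR=-64/261; mL+mR=-4/9 → advance -1; mR−mL=-4/87 → turn -1·90°
n=3: pose=(9,7,W); sL=100/81, sR=4/5; mL=-338/405, mR=88/405; mL+mR=-50/81 → advance -1; mR−mL=142/135 → turn +1·90°
n=4: pose=(10,7,S); sL=200/269, sR=200/181; mL=-9300/48689, mR=-8800/48689; mL+mR=-100/269 → advance -1; mR−mL=500/48689 → turn +1·90°
n=5: pose=(10,8,E); sL=10/17, sR=50/61; mL=-185/1037, mR=-120/1037; mL+mR=-5/17 → advance -1; mR−mL=65/1037 → turn +1·90°
n=6: pose=(9,8,N); sL=200/233, sR=200/313; mL=-39300/72929, mR=8000/72929; mL+mR=-100/233 → advance -1; mR−mL=47300/72929 → turn +1·90°
n=7: pose=(9,7,W); sL=100/81, sR=4/5; mL=-338/405, mR=88/405; mL+mR=-50/81 → advance -1; mR−mL=142/135 → turn +1·90°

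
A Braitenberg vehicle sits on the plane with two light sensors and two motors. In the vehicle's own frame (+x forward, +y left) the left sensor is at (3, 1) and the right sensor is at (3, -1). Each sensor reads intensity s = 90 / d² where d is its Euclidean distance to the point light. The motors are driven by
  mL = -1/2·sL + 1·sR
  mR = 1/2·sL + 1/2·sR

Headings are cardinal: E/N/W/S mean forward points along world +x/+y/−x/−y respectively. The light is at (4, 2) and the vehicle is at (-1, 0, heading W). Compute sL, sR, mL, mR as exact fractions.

left sensor world pos  = (-4, -1); dL² = 73
right sensor world pos = (-4, 1); dR² = 65
sL = 90/73 = 90/73
sR = 90/65 = 18/13
mL = -1/2·sL + 1·sR = 729/949
mR = 1/2·sL + 1/2·sR = 1242/949

90/73 18/13 729/949 1242/949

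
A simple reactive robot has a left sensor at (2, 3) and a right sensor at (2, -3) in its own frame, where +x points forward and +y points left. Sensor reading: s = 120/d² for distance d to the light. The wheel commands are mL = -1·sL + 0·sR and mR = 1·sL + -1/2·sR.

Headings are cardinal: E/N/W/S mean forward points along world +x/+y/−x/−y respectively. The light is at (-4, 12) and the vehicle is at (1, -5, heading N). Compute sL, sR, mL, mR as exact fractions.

left sensor world pos  = (-2, -3); dL² = 229
right sensor world pos = (4, -3); dR² = 289
sL = 120/229 = 120/229
sR = 120/289 = 120/289
mL = -1·sL + 0·sR = -120/229
mR = 1·sL + -1/2·sR = 20940/66181

120/229 120/289 -120/229 20940/66181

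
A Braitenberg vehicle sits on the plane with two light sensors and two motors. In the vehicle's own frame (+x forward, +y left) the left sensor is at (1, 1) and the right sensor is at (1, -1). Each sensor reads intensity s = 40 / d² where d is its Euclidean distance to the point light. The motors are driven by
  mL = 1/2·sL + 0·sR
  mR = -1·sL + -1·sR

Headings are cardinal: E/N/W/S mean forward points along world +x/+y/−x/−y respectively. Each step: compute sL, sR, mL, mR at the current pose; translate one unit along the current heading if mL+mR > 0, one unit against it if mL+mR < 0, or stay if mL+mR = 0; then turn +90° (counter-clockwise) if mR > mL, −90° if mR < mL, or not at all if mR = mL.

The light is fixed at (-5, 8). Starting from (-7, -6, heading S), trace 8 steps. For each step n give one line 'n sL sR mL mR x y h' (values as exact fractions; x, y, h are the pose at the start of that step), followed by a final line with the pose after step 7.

n=0: pose=(-7,-6,S); sL=20/113, sR=20/117; mL=10/113, mR=-4600/13221; mL+mR=-3430/13221 → advance -1; mR−mL=-5770/13221 → turn -1·90°
n=1: pose=(-7,-5,W); sL=8/41, sR=40/153; mL=4/41, mR=-2864/6273; mL+mR=-2252/6273 → advance -1; mR−mL=-3476/6273 → turn -1·90°
n=2: pose=(-6,-5,N); sL=10/37, sR=5/18; mL=5/37, mR=-365/666; mL+mR=-275/666 → advance -1; mR−mL=-455/666 → turn -1·90°
n=3: pose=(-6,-6,E); sL=40/169, sR=8/45; mL=20/169, mR=-3152/7605; mL+mR=-2252/7605 → advance -1; mR−mL=-4052/7605 → turn -1·90°
n=4: pose=(-7,-6,S); sL=20/113, sR=20/117; mL=10/113, mR=-4600/13221; mL+mR=-3430/13221 → advance -1; mR−mL=-5770/13221 → turn -1·90°
n=5: pose=(-7,-5,W); sL=8/41, sR=40/153; mL=4/41, mR=-2864/6273; mL+mR=-2252/6273 → advance -1; mR−mL=-3476/6273 → turn -1·90°
n=6: pose=(-6,-5,N); sL=10/37, sR=5/18; mL=5/37, mR=-365/666; mL+mR=-275/666 → advance -1; mR−mL=-455/666 → turn -1·90°
n=7: pose=(-6,-6,E); sL=40/169, sR=8/45; mL=20/169, mR=-3152/7605; mL+mR=-2252/7605 → advance -1; mR−mL=-4052/7605 → turn -1·90°

0 20/113 20/117 10/113 -4600/13221 -7 -6 S
1 8/41 40/153 4/41 -2864/6273 -7 -5 W
2 10/37 5/18 5/37 -365/666 -6 -5 N
3 40/169 8/45 20/169 -3152/7605 -6 -6 E
4 20/113 20/117 10/113 -4600/13221 -7 -6 S
5 8/41 40/153 4/41 -2864/6273 -7 -5 W
6 10/37 5/18 5/37 -365/666 -6 -5 N
7 40/169 8/45 20/169 -3152/7605 -6 -6 E
final -7 -6 S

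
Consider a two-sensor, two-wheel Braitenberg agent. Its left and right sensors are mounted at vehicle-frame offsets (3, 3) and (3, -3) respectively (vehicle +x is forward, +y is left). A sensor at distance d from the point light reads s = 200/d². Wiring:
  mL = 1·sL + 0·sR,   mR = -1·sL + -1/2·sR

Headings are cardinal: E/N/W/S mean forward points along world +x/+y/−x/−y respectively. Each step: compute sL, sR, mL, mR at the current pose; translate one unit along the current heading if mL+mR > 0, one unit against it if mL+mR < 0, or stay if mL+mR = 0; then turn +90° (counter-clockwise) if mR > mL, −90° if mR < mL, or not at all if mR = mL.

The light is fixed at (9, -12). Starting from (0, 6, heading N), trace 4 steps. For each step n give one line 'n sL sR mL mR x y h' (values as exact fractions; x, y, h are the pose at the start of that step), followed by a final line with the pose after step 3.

n=0: pose=(0,6,N); sL=40/117, sR=200/477; mL=40/117, mR=-380/689; mL+mR=-100/477 → advance -1; mR−mL=-5540/6201 → turn -1·90°
n=1: pose=(0,5,E); sL=50/109, sR=25/29; mL=50/109, mR=-5625/6322; mL+mR=-25/58 → advance -1; mR−mL=-8525/6322 → turn -1·90°
n=2: pose=(-1,5,S); sL=40/49, sR=40/73; mL=40/49, mR=-3900/3577; mL+mR=-20/73 → advance -1; mR−mL=-6820/3577 → turn -1·90°
n=3: pose=(-1,6,W); sL=100/197, sR=20/61; mL=100/197, mR=-8070/12017; mL+mR=-10/61 → advance -1; mR−mL=-14170/12017 → turn -1·90°

0 40/117 200/477 40/117 -380/689 0 6 N
1 50/109 25/29 50/109 -5625/6322 0 5 E
2 40/49 40/73 40/49 -3900/3577 -1 5 S
3 100/197 20/61 100/197 -8070/12017 -1 6 W
final 0 6 N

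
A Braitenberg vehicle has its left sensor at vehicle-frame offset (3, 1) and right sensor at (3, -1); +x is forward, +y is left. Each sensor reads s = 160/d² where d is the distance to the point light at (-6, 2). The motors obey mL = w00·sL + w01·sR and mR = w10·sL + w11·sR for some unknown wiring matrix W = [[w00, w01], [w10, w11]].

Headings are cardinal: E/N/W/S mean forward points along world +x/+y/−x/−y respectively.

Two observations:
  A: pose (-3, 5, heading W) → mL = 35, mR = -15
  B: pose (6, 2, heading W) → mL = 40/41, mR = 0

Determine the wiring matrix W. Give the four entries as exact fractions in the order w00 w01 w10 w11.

1 -1/2 -1/2 1/2

obs A: pose=(-3,5,W) → sL=40, sR=10, mL=35, mR=-15
obs B: pose=(6,2,W) → sL=80/41, sR=80/41, mL=40/41, mR=0
sensor matrix S = [[40, 10], [80/41, 80/41]]; det S = 2400/41
solve [mL_A; mL_B] = S·[w00; w01] and [mR_A; mR_B] = S·[w10; w11]:
  w00 = 1, w01 = -1/2, w10 = -1/2, w11 = 1/2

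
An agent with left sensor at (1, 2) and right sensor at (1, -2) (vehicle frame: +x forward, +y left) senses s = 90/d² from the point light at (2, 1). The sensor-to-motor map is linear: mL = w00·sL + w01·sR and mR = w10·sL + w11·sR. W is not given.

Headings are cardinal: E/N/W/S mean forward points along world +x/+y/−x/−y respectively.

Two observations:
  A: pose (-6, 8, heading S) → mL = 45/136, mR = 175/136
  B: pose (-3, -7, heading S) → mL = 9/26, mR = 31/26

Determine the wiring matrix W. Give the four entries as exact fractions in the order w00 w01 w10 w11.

0 1/2 1/2 1

obs A: pose=(-6,8,S) → sL=5/4, sR=45/68, mL=45/136, mR=175/136
obs B: pose=(-3,-7,S) → sL=1, sR=9/13, mL=9/26, mR=31/26
sensor matrix S = [[5/4, 45/68], [1, 9/13]]; det S = 45/221
solve [mL_A; mL_B] = S·[w00; w01] and [mR_A; mR_B] = S·[w10; w11]:
  w00 = 0, w01 = 1/2, w10 = 1/2, w11 = 1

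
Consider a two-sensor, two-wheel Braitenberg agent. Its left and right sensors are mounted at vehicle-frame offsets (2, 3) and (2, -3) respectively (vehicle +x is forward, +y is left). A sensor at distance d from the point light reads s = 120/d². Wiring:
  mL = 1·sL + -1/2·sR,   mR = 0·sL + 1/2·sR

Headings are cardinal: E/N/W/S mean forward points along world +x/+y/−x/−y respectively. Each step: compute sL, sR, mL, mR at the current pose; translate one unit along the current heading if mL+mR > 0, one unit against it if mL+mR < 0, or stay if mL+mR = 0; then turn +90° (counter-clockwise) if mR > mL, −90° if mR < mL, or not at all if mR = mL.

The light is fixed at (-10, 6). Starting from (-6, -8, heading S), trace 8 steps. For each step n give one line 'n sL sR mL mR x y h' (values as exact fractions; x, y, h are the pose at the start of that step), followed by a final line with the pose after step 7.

0 24/61 120/257 2508/15677 60/257 -6 -8 S
1 2/3 1/3 1/2 1/6 -6 -9 E
2 120/353 120/293 13980/103429 60/293 -5 -9 S
3 60/109 12/41 1806/4469 6/41 -5 -10 E
4 8/27 40/111 116/999 20/111 -4 -10 S
5 6/13 15/58 501/1508 15/116 -4 -11 E
6 120/461 120/377 17580/173797 60/377 -3 -11 S
7 20/51 20/87 410/1479 10/87 -3 -12 E
final -2 -12 S

n=0: pose=(-6,-8,S); sL=24/61, sR=120/257; mL=2508/15677, mR=60/257; mL+mR=24/61 → advance +1; mR−mL=1152/15677 → turn +1·90°
n=1: pose=(-6,-9,E); sL=2/3, sR=1/3; mL=1/2, mR=1/6; mL+mR=2/3 → advance +1; mR−mL=-1/3 → turn -1·90°
n=2: pose=(-5,-9,S); sL=120/353, sR=120/293; mL=13980/103429, mR=60/293; mL+mR=120/353 → advance +1; mR−mL=7200/103429 → turn +1·90°
n=3: pose=(-5,-10,E); sL=60/109, sR=12/41; mL=1806/4469, mR=6/41; mL+mR=60/109 → advance +1; mR−mL=-1152/4469 → turn -1·90°
n=4: pose=(-4,-10,S); sL=8/27, sR=40/111; mL=116/999, mR=20/111; mL+mR=8/27 → advance +1; mR−mL=64/999 → turn +1·90°
n=5: pose=(-4,-11,E); sL=6/13, sR=15/58; mL=501/1508, mR=15/116; mL+mR=6/13 → advance +1; mR−mL=-153/754 → turn -1·90°
n=6: pose=(-3,-11,S); sL=120/461, sR=120/377; mL=17580/173797, mR=60/377; mL+mR=120/461 → advance +1; mR−mL=10080/173797 → turn +1·90°
n=7: pose=(-3,-12,E); sL=20/51, sR=20/87; mL=410/1479, mR=10/87; mL+mR=20/51 → advance +1; mR−mL=-80/493 → turn -1·90°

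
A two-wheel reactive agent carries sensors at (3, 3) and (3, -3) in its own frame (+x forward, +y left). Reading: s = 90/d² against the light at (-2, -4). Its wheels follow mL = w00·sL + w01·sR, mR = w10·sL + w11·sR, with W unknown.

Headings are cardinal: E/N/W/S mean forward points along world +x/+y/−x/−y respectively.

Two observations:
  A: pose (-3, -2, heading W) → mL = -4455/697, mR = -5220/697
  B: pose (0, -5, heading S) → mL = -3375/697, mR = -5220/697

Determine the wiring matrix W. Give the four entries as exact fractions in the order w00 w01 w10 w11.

-1 -1/2 -1 -1

obs A: pose=(-3,-2,W) → sL=90/17, sR=90/41, mL=-4455/697, mR=-5220/697
obs B: pose=(0,-5,S) → sL=90/41, sR=90/17, mL=-3375/697, mR=-5220/697
sensor matrix S = [[90/17, 90/41], [90/41, 90/17]]; det S = 11275200/485809
solve [mL_A; mL_B] = S·[w00; w01] and [mR_A; mR_B] = S·[w10; w11]:
  w00 = -1, w01 = -1/2, w10 = -1, w11 = -1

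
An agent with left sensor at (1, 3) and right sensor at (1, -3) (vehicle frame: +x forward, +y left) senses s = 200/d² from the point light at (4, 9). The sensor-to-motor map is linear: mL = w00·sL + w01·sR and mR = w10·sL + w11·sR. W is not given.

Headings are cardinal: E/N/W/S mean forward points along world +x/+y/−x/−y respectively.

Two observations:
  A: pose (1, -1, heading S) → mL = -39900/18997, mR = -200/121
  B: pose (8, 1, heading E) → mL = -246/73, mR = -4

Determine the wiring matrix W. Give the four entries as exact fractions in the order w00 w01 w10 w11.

obs A: pose=(1,-1,S) → sL=200/121, sR=200/157, mL=-39900/18997, mR=-200/121
obs B: pose=(8,1,E) → sL=4, sR=100/73, mL=-246/73, mR=-4
sensor matrix S = [[200/121, 200/157], [4, 100/73]]; det S = -3926400/1386781
solve [mL_A; mL_B] = S·[w00; w01] and [mR_A; mR_B] = S·[w10; w11]:
  w00 = -1/2, w01 = -1, w10 = -1, w11 = 0

-1/2 -1 -1 0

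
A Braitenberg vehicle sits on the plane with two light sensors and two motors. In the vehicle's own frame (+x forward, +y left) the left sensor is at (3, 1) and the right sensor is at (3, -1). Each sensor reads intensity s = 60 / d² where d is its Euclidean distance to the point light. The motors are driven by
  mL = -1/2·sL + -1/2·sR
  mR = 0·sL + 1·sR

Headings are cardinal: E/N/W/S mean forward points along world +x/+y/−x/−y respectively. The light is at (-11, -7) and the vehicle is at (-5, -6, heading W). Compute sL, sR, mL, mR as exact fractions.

left sensor world pos  = (-8, -7); dL² = 9
right sensor world pos = (-8, -5); dR² = 13
sL = 60/9 = 20/3
sR = 60/13 = 60/13
mL = -1/2·sL + -1/2·sR = -220/39
mR = 0·sL + 1·sR = 60/13

20/3 60/13 -220/39 60/13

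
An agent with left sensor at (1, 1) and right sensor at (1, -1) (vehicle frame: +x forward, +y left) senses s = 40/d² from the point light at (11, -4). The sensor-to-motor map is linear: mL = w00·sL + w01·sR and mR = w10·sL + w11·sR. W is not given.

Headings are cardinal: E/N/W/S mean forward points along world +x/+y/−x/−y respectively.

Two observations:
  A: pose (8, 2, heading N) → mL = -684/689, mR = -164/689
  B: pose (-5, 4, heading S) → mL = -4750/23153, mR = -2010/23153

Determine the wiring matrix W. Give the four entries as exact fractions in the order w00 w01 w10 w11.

obs A: pose=(8,2,N) → sL=8/13, sR=40/53, mL=-684/689, mR=-164/689
obs B: pose=(-5,4,S) → sL=20/137, sR=20/169, mL=-4750/23153, mR=-2010/23153
sensor matrix S = [[8/13, 40/53], [20/137, 20/169]]; det S = -595840/15952417
solve [mL_A; mL_B] = S·[w00; w01] and [mR_A; mR_B] = S·[w10; w11]:
  w00 = -1, w01 = -1/2, w10 = -1, w11 = 1/2

-1 -1/2 -1 1/2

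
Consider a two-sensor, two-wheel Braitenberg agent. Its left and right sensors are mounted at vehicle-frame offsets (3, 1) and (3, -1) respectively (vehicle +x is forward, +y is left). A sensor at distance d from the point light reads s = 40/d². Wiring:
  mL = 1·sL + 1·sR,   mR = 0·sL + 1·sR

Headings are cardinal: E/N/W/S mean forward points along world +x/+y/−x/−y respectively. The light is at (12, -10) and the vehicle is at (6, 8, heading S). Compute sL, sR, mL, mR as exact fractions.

left sensor world pos  = (7, 5); dL² = 250
right sensor world pos = (5, 5); dR² = 274
sL = 40/250 = 4/25
sR = 40/274 = 20/137
mL = 1·sL + 1·sR = 1048/3425
mR = 0·sL + 1·sR = 20/137

4/25 20/137 1048/3425 20/137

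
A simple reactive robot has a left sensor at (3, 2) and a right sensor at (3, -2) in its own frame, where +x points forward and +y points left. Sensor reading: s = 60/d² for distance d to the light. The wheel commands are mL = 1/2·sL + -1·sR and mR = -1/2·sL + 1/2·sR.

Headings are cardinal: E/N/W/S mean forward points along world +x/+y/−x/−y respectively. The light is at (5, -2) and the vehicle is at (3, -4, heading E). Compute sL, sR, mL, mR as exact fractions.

60 60/17 450/17 -480/17

left sensor world pos  = (6, -2); dL² = 1
right sensor world pos = (6, -6); dR² = 17
sL = 60/1 = 60
sR = 60/17 = 60/17
mL = 1/2·sL + -1·sR = 450/17
mR = -1/2·sL + 1/2·sR = -480/17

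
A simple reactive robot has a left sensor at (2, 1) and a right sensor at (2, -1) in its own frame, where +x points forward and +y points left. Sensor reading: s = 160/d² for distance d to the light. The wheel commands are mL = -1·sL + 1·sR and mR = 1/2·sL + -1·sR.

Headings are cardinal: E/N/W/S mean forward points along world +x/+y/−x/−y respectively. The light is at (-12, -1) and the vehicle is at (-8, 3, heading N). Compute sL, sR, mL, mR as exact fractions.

left sensor world pos  = (-9, 5); dL² = 45
right sensor world pos = (-7, 5); dR² = 61
sL = 160/45 = 32/9
sR = 160/61 = 160/61
mL = -1·sL + 1·sR = -512/549
mR = 1/2·sL + -1·sR = -464/549

32/9 160/61 -512/549 -464/549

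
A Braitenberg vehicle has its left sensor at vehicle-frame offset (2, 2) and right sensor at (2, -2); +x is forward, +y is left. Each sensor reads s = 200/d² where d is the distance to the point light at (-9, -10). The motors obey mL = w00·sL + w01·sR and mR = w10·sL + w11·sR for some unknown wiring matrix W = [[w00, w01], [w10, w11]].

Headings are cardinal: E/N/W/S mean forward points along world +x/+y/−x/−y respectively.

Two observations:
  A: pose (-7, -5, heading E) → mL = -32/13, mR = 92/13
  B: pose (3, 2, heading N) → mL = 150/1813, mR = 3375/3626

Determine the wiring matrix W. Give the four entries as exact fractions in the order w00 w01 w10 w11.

1/2 -1/2 1 1/2

obs A: pose=(-7,-5,E) → sL=40/13, sR=8, mL=-32/13, mR=92/13
obs B: pose=(3,2,N) → sL=25/37, sR=25/49, mL=150/1813, mR=3375/3626
sensor matrix S = [[40/13, 8], [25/37, 25/49]]; det S = -90400/23569
solve [mL_A; mL_B] = S·[w00; w01] and [mR_A; mR_B] = S·[w10; w11]:
  w00 = 1/2, w01 = -1/2, w10 = 1, w11 = 1/2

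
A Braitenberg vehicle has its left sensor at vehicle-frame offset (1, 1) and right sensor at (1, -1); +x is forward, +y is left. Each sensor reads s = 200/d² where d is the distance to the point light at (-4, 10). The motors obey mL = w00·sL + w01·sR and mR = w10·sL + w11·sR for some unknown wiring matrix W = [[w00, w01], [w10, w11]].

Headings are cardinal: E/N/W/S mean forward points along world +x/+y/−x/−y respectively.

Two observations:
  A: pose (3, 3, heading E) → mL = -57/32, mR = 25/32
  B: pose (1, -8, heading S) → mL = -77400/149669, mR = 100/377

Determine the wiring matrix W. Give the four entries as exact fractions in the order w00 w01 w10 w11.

-1/2 -1/2 0 1/2

obs A: pose=(3,3,E) → sL=2, sR=25/16, mL=-57/32, mR=25/32
obs B: pose=(1,-8,S) → sL=200/397, sR=200/377, mL=-77400/149669, mR=100/377
sensor matrix S = [[2, 25/16], [200/397, 200/377]]; det S = 81975/299338
solve [mL_A; mL_B] = S·[w00; w01] and [mR_A; mR_B] = S·[w10; w11]:
  w00 = -1/2, w01 = -1/2, w10 = 0, w11 = 1/2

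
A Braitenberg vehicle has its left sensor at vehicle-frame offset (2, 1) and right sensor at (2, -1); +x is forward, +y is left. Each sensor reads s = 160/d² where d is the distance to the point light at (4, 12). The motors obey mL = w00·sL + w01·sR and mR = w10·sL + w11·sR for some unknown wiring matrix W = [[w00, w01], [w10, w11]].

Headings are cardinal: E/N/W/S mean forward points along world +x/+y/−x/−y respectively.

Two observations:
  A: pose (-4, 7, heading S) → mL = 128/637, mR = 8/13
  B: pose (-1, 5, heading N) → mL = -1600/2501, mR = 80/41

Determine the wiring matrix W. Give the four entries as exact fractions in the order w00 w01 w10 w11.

obs A: pose=(-4,7,S) → sL=80/49, sR=16/13, mL=128/637, mR=8/13
obs B: pose=(-1,5,N) → sL=160/61, sR=160/41, mL=-1600/2501, mR=80/41
sensor matrix S = [[80/49, 16/13], [160/61, 160/41]]; det S = 5007360/1593137
solve [mL_A; mL_B] = S·[w00; w01] and [mR_A; mR_B] = S·[w10; w11]:
  w00 = 1/2, w01 = -1/2, w10 = 0, w11 = 1/2

1/2 -1/2 0 1/2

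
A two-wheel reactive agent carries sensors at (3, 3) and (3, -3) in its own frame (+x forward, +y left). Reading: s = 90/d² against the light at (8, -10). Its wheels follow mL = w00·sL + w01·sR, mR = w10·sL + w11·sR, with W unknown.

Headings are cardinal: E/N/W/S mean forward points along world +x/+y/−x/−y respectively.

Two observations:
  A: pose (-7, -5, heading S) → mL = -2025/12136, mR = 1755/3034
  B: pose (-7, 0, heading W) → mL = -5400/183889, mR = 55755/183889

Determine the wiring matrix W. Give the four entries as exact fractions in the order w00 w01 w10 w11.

obs A: pose=(-7,-5,S) → sL=45/74, sR=45/164, mL=-2025/12136, mR=1755/3034
obs B: pose=(-7,0,W) → sL=90/373, sR=90/493, mL=-5400/183889, mR=55755/183889
sensor matrix S = [[45/74, 45/164], [90/373, 90/493]]; det S = 24998625/557919226
solve [mL_A; mL_B] = S·[w00; w01] and [mR_A; mR_B] = S·[w10; w11]:
  w00 = -1/2, w01 = 1/2, w10 = 1/2, w11 = 1

-1/2 1/2 1/2 1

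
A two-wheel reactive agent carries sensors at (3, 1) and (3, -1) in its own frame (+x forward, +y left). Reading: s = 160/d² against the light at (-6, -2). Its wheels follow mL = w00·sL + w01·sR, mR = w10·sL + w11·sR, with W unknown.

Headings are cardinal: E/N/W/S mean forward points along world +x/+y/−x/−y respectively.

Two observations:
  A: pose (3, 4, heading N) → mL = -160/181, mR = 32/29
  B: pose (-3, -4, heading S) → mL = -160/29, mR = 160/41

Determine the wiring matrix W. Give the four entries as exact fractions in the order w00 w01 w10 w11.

0 -1 1 0

obs A: pose=(3,4,N) → sL=32/29, sR=160/181, mL=-160/181, mR=32/29
obs B: pose=(-3,-4,S) → sL=160/41, sR=160/29, mL=-160/29, mR=160/41
sensor matrix S = [[32/29, 160/181], [160/41, 160/29]]; det S = 16465920/6241061
solve [mL_A; mL_B] = S·[w00; w01] and [mR_A; mR_B] = S·[w10; w11]:
  w00 = 0, w01 = -1, w10 = 1, w11 = 0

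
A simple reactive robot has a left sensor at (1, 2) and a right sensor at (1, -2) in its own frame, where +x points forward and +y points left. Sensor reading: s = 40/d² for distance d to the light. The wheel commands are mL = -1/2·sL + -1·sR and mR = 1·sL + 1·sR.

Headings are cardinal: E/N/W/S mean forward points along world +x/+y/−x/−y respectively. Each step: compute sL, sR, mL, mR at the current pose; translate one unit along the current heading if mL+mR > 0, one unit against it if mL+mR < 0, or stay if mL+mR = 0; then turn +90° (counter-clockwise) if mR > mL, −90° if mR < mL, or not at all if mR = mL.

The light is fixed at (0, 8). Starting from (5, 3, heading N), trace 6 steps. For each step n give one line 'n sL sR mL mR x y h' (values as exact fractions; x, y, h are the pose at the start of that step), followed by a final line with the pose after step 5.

0 8/5 8/13 -92/65 144/65 5 3 N
1 10/13 2 -31/13 36/13 5 4 W
2 40/61 40/29 -3020/1769 3600/1769 4 4 S
3 20/17 20/37 -710/629 1080/629 4 3 E
4 8/5 8/13 -92/65 144/65 5 3 N
5 10/13 2 -31/13 36/13 5 4 W
final 4 4 S

n=0: pose=(5,3,N); sL=8/5, sR=8/13; mL=-92/65, mR=144/65; mL+mR=4/5 → advance +1; mR−mL=236/65 → turn +1·90°
n=1: pose=(5,4,W); sL=10/13, sR=2; mL=-31/13, mR=36/13; mL+mR=5/13 → advance +1; mR−mL=67/13 → turn +1·90°
n=2: pose=(4,4,S); sL=40/61, sR=40/29; mL=-3020/1769, mR=3600/1769; mL+mR=20/61 → advance +1; mR−mL=6620/1769 → turn +1·90°
n=3: pose=(4,3,E); sL=20/17, sR=20/37; mL=-710/629, mR=1080/629; mL+mR=10/17 → advance +1; mR−mL=1790/629 → turn +1·90°
n=4: pose=(5,3,N); sL=8/5, sR=8/13; mL=-92/65, mR=144/65; mL+mR=4/5 → advance +1; mR−mL=236/65 → turn +1·90°
n=5: pose=(5,4,W); sL=10/13, sR=2; mL=-31/13, mR=36/13; mL+mR=5/13 → advance +1; mR−mL=67/13 → turn +1·90°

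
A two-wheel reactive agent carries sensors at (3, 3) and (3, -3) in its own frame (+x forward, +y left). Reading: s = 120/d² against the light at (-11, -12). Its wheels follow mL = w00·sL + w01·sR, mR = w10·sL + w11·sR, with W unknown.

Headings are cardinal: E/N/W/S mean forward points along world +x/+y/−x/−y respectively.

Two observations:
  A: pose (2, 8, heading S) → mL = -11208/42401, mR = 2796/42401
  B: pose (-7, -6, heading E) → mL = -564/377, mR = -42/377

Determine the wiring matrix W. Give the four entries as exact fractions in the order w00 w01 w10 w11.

-1/2 -1/2 1 -1/2

obs A: pose=(2,8,S) → sL=24/109, sR=120/389, mL=-11208/42401, mR=2796/42401
obs B: pose=(-7,-6,E) → sL=12/13, sR=60/29, mL=-564/377, mR=-42/377
sensor matrix S = [[24/109, 120/389], [12/13, 60/29]]; det S = 2730240/15985177
solve [mL_A; mL_B] = S·[w00; w01] and [mR_A; mR_B] = S·[w10; w11]:
  w00 = -1/2, w01 = -1/2, w10 = 1, w11 = -1/2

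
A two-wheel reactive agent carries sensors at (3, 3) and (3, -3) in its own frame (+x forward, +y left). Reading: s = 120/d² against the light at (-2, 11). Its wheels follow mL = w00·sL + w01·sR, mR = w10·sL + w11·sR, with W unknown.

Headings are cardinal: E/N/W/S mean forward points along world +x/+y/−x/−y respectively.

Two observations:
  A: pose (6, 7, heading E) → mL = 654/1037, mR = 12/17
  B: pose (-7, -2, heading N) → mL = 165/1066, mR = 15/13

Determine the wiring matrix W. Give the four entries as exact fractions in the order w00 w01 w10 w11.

1 -1/2 0 1

obs A: pose=(6,7,E) → sL=60/61, sR=12/17, mL=654/1037, mR=12/17
obs B: pose=(-7,-2,N) → sL=30/41, sR=15/13, mL=165/1066, mR=15/13
sensor matrix S = [[60/61, 12/17], [30/41, 15/13]]; det S = 341820/552721
solve [mL_A; mL_B] = S·[w00; w01] and [mR_A; mR_B] = S·[w10; w11]:
  w00 = 1, w01 = -1/2, w10 = 0, w11 = 1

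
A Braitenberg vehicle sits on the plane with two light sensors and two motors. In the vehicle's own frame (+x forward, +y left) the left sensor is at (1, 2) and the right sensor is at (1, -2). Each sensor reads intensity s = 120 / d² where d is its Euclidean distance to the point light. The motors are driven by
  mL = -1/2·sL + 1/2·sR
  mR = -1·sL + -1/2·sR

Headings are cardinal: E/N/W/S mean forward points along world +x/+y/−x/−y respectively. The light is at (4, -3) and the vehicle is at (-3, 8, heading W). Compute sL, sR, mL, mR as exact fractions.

24/29 120/233 -1056/6757 -7332/6757

left sensor world pos  = (-4, 6); dL² = 145
right sensor world pos = (-4, 10); dR² = 233
sL = 120/145 = 24/29
sR = 120/233 = 120/233
mL = -1/2·sL + 1/2·sR = -1056/6757
mR = -1·sL + -1/2·sR = -7332/6757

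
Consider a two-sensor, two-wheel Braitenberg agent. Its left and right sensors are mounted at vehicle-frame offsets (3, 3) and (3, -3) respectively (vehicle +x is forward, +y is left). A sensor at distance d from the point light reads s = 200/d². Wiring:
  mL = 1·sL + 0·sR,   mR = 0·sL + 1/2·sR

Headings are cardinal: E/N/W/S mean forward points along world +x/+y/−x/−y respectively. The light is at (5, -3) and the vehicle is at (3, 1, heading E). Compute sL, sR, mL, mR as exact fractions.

4 100 4 50

left sensor world pos  = (6, 4); dL² = 50
right sensor world pos = (6, -2); dR² = 2
sL = 200/50 = 4
sR = 200/2 = 100
mL = 1·sL + 0·sR = 4
mR = 0·sL + 1/2·sR = 50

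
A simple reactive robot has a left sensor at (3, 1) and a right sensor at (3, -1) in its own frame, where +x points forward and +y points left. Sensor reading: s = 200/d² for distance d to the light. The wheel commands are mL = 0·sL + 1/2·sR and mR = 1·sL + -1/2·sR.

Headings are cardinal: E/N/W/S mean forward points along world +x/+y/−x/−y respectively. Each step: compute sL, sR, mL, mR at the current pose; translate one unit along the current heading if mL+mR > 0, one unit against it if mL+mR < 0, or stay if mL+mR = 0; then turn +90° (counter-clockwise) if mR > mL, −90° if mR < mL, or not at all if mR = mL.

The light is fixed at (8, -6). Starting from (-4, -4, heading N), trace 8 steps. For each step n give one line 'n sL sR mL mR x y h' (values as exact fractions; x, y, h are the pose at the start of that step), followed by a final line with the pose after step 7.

n=0: pose=(-4,-4,N); sL=100/97, sR=100/73; mL=50/73, mR=2450/7081; mL+mR=100/97 → advance +1; mR−mL=-2400/7081 → turn -1·90°
n=1: pose=(-4,-3,E); sL=200/97, sR=40/17; mL=20/17, mR=1460/1649; mL+mR=200/97 → advance +1; mR−mL=-480/1649 → turn -1·90°
n=2: pose=(-3,-3,S); sL=2, sR=25/18; mL=25/36, mR=47/36; mL+mR=2 → advance +1; mR−mL=11/18 → turn +1·90°
n=3: pose=(-3,-4,E); sL=200/73, sR=40/13; mL=20/13, mR=1140/949; mL+mR=200/73 → advance +1; mR−mL=-320/949 → turn -1·90°
n=4: pose=(-2,-4,S); sL=100/41, sR=100/61; mL=50/61, mR=4050/2501; mL+mR=100/41 → advance +1; mR−mL=2000/2501 → turn +1·90°
n=5: pose=(-2,-5,E); sL=200/53, sR=200/49; mL=100/49, mR=4500/2597; mL+mR=200/53 → advance +1; mR−mL=-800/2597 → turn -1·90°
n=6: pose=(-1,-5,S); sL=50/17, sR=25/13; mL=25/26, mR=875/442; mL+mR=50/17 → advance +1; mR−mL=225/221 → turn +1·90°
n=7: pose=(-1,-6,E); sL=200/37, sR=200/37; mL=100/37, mR=100/37; mL+mR=200/37 → advance +1; mR−mL=0 → turn +0·90°

0 100/97 100/73 50/73 2450/7081 -4 -4 N
1 200/97 40/17 20/17 1460/1649 -4 -3 E
2 2 25/18 25/36 47/36 -3 -3 S
3 200/73 40/13 20/13 1140/949 -3 -4 E
4 100/41 100/61 50/61 4050/2501 -2 -4 S
5 200/53 200/49 100/49 4500/2597 -2 -5 E
6 50/17 25/13 25/26 875/442 -1 -5 S
7 200/37 200/37 100/37 100/37 -1 -6 E
final 0 -6 E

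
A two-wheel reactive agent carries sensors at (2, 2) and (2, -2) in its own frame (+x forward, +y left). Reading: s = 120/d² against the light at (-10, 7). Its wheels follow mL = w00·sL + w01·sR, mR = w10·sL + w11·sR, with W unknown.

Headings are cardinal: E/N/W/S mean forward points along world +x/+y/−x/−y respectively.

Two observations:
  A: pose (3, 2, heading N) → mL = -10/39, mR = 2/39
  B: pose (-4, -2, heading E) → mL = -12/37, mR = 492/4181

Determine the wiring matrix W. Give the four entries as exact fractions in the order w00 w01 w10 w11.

obs A: pose=(3,2,N) → sL=12/13, sR=20/39, mL=-10/39, mR=2/39
obs B: pose=(-4,-2,E) → sL=120/113, sR=24/37, mL=-12/37, mR=492/4181
sensor matrix S = [[12/13, 20/39], [120/113, 24/37]]; det S = 2944/54353
solve [mL_A; mL_B] = S·[w00; w01] and [mR_A; mR_B] = S·[w10; w11]:
  w00 = 0, w01 = -1/2, w10 = -1/2, w11 = 1

0 -1/2 -1/2 1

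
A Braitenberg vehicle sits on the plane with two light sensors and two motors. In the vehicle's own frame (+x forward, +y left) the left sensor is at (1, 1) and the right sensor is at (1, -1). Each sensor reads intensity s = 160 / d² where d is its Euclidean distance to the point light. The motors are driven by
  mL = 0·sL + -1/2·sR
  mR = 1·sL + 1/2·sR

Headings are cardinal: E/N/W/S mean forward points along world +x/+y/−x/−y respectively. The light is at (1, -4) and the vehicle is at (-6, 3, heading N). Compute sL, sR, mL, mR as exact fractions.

5/4 8/5 -4/5 41/20

left sensor world pos  = (-7, 4); dL² = 128
right sensor world pos = (-5, 4); dR² = 100
sL = 160/128 = 5/4
sR = 160/100 = 8/5
mL = 0·sL + -1/2·sR = -4/5
mR = 1·sL + 1/2·sR = 41/20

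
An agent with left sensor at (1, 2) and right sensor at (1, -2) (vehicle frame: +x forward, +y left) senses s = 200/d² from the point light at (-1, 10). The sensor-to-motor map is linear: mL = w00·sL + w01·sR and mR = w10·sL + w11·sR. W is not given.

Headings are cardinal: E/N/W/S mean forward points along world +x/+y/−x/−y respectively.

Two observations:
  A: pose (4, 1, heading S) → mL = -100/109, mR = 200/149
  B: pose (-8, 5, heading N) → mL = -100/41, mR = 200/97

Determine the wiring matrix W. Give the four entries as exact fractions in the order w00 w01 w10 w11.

obs A: pose=(4,1,S) → sL=200/149, sR=200/109, mL=-100/109, mR=200/149
obs B: pose=(-8,5,N) → sL=200/97, sR=200/41, mL=-100/41, mR=200/97
sensor matrix S = [[200/149, 200/109], [200/97, 200/41]]; det S = 178560000/64590457
solve [mL_A; mL_B] = S·[w00; w01] and [mR_A; mR_B] = S·[w10; w11]:
  w00 = 0, w01 = -1/2, w10 = 1, w11 = 0

0 -1/2 1 0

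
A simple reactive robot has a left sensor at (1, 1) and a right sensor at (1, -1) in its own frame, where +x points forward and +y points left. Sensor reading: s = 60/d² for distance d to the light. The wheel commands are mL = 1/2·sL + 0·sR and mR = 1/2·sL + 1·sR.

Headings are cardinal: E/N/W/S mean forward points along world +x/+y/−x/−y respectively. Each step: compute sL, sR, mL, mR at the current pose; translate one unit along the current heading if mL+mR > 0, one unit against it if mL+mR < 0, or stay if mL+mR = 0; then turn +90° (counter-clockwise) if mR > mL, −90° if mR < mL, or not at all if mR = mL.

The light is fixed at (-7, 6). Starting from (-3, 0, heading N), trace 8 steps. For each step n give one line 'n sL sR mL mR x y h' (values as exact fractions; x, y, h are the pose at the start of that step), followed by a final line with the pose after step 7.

n=0: pose=(-3,0,N); sL=30/17, sR=6/5; mL=15/17, mR=177/85; mL+mR=252/85 → advance +1; mR−mL=6/5 → turn +1·90°
n=1: pose=(-3,1,W); sL=4/3, sR=12/5; mL=2/3, mR=46/15; mL+mR=56/15 → advance +1; mR−mL=12/5 → turn +1·90°
n=2: pose=(-4,1,S); sL=15/13, sR=3/2; mL=15/26, mR=27/13; mL+mR=69/26 → advance +1; mR−mL=3/2 → turn +1·90°
n=3: pose=(-4,0,E); sL=60/41, sR=12/13; mL=30/41, mR=882/533; mL+mR=1272/533 → advance +1; mR−mL=12/13 → turn +1·90°
n=4: pose=(-3,0,N); sL=30/17, sR=6/5; mL=15/17, mR=177/85; mL+mR=252/85 → advance +1; mR−mL=6/5 → turn +1·90°
n=5: pose=(-3,1,W); sL=4/3, sR=12/5; mL=2/3, mR=46/15; mL+mR=56/15 → advance +1; mR−mL=12/5 → turn +1·90°
n=6: pose=(-4,1,S); sL=15/13, sR=3/2; mL=15/26, mR=27/13; mL+mR=69/26 → advance +1; mR−mL=3/2 → turn +1·90°
n=7: pose=(-4,0,E); sL=60/41, sR=12/13; mL=30/41, mR=882/533; mL+mR=1272/533 → advance +1; mR−mL=12/13 → turn +1·90°

0 30/17 6/5 15/17 177/85 -3 0 N
1 4/3 12/5 2/3 46/15 -3 1 W
2 15/13 3/2 15/26 27/13 -4 1 S
3 60/41 12/13 30/41 882/533 -4 0 E
4 30/17 6/5 15/17 177/85 -3 0 N
5 4/3 12/5 2/3 46/15 -3 1 W
6 15/13 3/2 15/26 27/13 -4 1 S
7 60/41 12/13 30/41 882/533 -4 0 E
final -3 0 N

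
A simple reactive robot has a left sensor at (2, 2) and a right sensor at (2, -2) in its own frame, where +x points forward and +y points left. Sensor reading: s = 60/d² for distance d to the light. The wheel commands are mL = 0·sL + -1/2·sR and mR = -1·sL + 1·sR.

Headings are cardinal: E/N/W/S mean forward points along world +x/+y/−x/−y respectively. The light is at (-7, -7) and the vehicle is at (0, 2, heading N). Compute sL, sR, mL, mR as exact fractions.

30/73 30/101 -15/101 -840/7373

left sensor world pos  = (-2, 4); dL² = 146
right sensor world pos = (2, 4); dR² = 202
sL = 60/146 = 30/73
sR = 60/202 = 30/101
mL = 0·sL + -1/2·sR = -15/101
mR = -1·sL + 1·sR = -840/7373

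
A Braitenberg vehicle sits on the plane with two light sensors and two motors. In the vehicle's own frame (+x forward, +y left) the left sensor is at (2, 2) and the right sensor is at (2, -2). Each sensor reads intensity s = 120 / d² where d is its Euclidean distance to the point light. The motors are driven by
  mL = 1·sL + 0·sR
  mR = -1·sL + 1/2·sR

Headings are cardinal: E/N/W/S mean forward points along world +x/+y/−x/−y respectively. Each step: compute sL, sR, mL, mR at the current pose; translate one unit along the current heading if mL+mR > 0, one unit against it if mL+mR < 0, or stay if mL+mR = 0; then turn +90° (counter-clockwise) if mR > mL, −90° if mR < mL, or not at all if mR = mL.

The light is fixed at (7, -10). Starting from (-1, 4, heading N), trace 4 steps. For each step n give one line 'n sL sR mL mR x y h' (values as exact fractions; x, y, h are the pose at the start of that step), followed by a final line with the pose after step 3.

0 30/89 30/73 30/89 -855/6497 -1 4 N
1 24/65 24/41 24/65 -204/2665 -1 5 E
2 60/97 12/25 60/97 -918/2425 0 5 S
3 8/15 120/337 8/15 -1796/5055 0 4 W
final -1 4 N

n=0: pose=(-1,4,N); sL=30/89, sR=30/73; mL=30/89, mR=-855/6497; mL+mR=15/73 → advance +1; mR−mL=-3045/6497 → turn -1·90°
n=1: pose=(-1,5,E); sL=24/65, sR=24/41; mL=24/65, mR=-204/2665; mL+mR=12/41 → advance +1; mR−mL=-1188/2665 → turn -1·90°
n=2: pose=(0,5,S); sL=60/97, sR=12/25; mL=60/97, mR=-918/2425; mL+mR=6/25 → advance +1; mR−mL=-2418/2425 → turn -1·90°
n=3: pose=(0,4,W); sL=8/15, sR=120/337; mL=8/15, mR=-1796/5055; mL+mR=60/337 → advance +1; mR−mL=-4492/5055 → turn -1·90°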